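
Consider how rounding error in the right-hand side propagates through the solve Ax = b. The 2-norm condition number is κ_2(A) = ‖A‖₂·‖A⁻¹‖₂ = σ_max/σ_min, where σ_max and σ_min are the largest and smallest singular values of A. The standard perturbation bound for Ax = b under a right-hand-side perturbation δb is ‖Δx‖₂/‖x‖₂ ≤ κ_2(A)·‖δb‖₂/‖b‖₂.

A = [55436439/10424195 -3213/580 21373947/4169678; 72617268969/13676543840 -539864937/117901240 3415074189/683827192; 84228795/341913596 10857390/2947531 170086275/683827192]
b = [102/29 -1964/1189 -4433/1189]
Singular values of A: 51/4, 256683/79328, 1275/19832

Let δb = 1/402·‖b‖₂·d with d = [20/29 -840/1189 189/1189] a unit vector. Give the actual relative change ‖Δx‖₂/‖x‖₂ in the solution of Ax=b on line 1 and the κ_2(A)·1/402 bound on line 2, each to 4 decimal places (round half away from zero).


0.0045
0.4933

largest singular value 51/4, smallest 1275/19832
condition number: (51/4) ÷ (1275/19832) = 198.3200
perturbation bound = 198.3200·1/402 = 0.4933
solve Ax = b  →  x = [-32.6280 -1.0831 33.3658]
2-norm of b is 5.3852; of x, 46.6802
Δx = A⁻¹·δb where δb = 1/402·5.3852·d; ‖Δx‖ = 0.2084
dividing the unrounded norms, ‖Δx‖/‖x‖ = 0.0045
so the bound overstates the realised error by a factor of ≈ 110.5207 (computed from the unrounded values)


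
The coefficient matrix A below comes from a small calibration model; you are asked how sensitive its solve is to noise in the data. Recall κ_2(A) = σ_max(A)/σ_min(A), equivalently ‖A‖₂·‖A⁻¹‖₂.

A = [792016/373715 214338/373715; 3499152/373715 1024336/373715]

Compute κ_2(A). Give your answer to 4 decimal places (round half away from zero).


227.8750

form AᵀA = [1531392512/16616645 446646816/16616645; 446646816/16616645 130303988/16616645] with trace 332339300/3323329 and determinant 640000/3323329
eigenvalues of AᵀA: λ = (tr ± √(tr²−4·det))/2 = 100, 6400/3323329
σ_max=√100=10, σ_min=√(6400/3323329)=(80/1823) → κ = 227.8750


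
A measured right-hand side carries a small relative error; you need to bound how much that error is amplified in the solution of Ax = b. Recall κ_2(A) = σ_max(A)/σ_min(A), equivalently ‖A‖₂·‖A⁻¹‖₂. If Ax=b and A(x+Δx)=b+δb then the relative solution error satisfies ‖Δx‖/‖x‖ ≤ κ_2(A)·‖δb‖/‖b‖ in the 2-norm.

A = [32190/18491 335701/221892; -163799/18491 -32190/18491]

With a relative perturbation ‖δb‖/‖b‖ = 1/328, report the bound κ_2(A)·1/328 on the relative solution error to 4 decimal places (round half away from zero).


0.0252

M = AᵀA = [16577221/203401 7344685/406802; 7344685/406802 155804521/29289744]. tr(M)=1512745/17424, det(M)=1874161/17424
char-poly roots: 1369/16 and 1369/1089
so κ_2 = √((1369/16) / (1369/1089)) = 8.2500
κ_2(A)·‖δb‖/‖b‖ = 0.0252


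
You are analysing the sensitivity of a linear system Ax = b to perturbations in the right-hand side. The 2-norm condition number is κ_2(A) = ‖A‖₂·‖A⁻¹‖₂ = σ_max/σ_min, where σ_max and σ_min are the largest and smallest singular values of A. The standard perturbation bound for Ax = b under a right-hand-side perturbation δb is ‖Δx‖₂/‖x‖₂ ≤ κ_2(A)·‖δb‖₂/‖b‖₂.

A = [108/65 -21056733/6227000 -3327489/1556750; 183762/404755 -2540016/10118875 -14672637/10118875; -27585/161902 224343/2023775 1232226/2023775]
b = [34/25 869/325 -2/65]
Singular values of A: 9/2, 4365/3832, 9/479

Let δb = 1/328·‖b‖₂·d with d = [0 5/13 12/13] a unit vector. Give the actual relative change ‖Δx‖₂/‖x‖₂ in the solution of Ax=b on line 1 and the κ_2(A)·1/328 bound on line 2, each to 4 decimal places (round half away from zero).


0.0091
0.7302

largest singular value 9/2, smallest 9/479
condition number: (9/2) ÷ (9/479) = 239.5000
bound on ‖Δx‖/‖x‖: κ·ε = 239.5000·1/328 = 0.7302
solve Ax = b  →  x = [49.2991 17.1013 10.6313]
2-norm of b is 3.0000; of x, 53.2530
δb = ε·‖b‖·d = [0.0000 0.0035 0.0084]; solving A·Δx = δb gives ‖Δx‖ = 0.4868
dividing the unrounded norms, ‖Δx‖/‖x‖ = 0.0091
realised/bound (from unrounded values) ≈ 0.0125


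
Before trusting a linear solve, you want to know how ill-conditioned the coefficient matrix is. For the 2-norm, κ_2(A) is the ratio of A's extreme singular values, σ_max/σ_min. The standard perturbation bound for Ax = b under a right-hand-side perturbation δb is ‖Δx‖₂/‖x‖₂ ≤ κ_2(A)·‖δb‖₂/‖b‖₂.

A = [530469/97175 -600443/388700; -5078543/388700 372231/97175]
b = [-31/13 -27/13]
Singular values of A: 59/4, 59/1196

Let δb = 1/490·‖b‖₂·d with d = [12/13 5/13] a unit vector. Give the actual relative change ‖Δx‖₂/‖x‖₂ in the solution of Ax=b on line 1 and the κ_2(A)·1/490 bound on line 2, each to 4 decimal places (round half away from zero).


largest singular value 59/4, smallest 59/1196
κ = σ_max/σ_min = (59/4)/(59/1196) = 299.0000
perturbation bound = 299.0000·1/490 = 0.6102
solve Ax = b  →  x = [-16.9627 -58.4000]
‖b‖₂ = 3.1623 and ‖x‖₂ = 60.8136
re-solving with b+δb shifts x by Δx of norm 0.1308
realised ‖Δx‖/‖x‖ = 0.0022
realised/bound (from unrounded values) ≈ 0.0035

0.0022
0.6102


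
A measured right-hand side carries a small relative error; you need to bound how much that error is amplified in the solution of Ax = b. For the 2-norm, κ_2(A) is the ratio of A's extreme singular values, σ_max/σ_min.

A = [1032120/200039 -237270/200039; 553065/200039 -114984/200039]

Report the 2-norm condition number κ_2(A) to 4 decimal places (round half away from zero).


114.8000

AᵀA = [4744472625/138462289 -1067421240/138462289; -1067421240/138462289 240548004/138462289]; tr = 2965509/82369, det = 8100/82369
solving λ² − 2965509/82369·λ + 8100/82369 = 0 gives λ = 36, 225/82369
so κ_2 = √(36 / (225/82369)) = 114.8000


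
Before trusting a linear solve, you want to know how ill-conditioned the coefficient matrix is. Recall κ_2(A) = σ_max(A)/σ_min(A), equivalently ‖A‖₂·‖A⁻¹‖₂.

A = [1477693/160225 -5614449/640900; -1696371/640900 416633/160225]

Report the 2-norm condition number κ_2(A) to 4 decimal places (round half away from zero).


221.0000

AᵀA = [60503840329/657204496 -3601278450/41075281; -3601278450/41075281 54878986369/657204496]; tr = 68598589/390728, det = 7890481/12503296
char-poly roots: 2809/16 and 2809/781456
κ = σ_max/σ_min = (53/4)/(53/884) = 221.0000


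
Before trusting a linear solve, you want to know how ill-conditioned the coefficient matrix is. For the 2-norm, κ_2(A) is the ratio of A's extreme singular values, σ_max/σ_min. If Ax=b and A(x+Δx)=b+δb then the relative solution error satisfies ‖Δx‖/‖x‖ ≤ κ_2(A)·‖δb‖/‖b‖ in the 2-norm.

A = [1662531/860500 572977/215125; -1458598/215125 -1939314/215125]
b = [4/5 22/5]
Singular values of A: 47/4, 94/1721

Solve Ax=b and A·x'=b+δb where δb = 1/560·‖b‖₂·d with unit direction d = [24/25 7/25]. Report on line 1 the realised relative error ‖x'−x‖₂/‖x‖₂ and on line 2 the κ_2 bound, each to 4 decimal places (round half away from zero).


from the listed singular values, σ₁ = 47/4, σ_n = 94/1721
κ = σ_max/σ_min = (47/4)/(94/1721) = 215.1250
κ_2(A)·‖δb‖/‖b‖ = 0.3842
solve Ax = b  →  x = [-29.4979 21.6979]
2-norm of b is 4.4721; of x, 36.6186
re-solving with b+δb shifts x by Δx of norm 0.1462
relative error = 0.0040
realised/bound (from unrounded values) ≈ 0.0104

0.0040
0.3842


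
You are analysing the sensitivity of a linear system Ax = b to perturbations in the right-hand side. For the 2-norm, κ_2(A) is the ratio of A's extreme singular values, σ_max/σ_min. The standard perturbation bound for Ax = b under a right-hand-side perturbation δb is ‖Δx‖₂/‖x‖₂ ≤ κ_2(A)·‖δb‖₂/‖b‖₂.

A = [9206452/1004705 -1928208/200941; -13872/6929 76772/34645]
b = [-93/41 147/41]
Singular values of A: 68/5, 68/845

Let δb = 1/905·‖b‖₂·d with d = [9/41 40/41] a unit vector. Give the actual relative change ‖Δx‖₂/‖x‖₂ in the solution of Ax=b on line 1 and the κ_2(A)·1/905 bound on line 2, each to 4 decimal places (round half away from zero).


0.0016
0.1867

largest singular value 68/5, smallest 68/845
κ = σ_max/σ_min = (68/5)/(68/845) = 169.0000
perturbation bound = 169.0000·1/905 = 0.1867
solve Ax = b  →  x = [26.8433 25.8697]
‖b‖₂ = 4.2426 and ‖x‖₂ = 37.2801
Δx = A⁻¹·δb where δb = 1/905·4.2426·d; ‖Δx‖ = 0.0583
dividing the unrounded norms, ‖Δx‖/‖x‖ = 0.0016
so the bound overstates the realised error by a factor of ≈ 119.5031 (computed from the unrounded values)


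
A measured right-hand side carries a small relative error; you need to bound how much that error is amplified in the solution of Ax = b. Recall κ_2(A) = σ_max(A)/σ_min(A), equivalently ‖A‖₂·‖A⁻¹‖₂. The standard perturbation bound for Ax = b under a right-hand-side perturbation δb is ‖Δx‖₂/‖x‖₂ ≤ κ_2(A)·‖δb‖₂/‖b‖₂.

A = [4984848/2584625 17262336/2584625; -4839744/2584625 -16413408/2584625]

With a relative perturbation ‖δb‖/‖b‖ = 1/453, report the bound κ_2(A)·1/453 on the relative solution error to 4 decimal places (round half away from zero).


0.7870

M = AᵀA = [11479627008/1588653125 39354771456/1588653125; 39354771456/1588653125 134931796992/1588653125]. tr(M)=1171291392/12709225, det(M)=21233664/317730625
char-poly roots: 2304/25 and 9216/12709225
σ_max=√(2304/25)=(48/5), σ_min=√(9216/12709225)=(96/3565) → κ = 356.5000
bound on ‖Δx‖/‖x‖: κ·ε = 356.5000·1/453 = 0.7870


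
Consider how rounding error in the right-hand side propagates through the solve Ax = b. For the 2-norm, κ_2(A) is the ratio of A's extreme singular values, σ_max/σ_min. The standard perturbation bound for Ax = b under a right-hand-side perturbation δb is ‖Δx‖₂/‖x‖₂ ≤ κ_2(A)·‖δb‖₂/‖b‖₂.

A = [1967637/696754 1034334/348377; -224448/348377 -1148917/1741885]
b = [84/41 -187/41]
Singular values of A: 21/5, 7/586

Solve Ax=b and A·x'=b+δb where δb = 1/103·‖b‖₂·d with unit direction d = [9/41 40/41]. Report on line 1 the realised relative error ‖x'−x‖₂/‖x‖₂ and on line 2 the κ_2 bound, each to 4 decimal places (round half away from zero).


from the listed singular values, σ₁ = 21/5, σ_n = 7/586
condition number: (21/5) ÷ (7/586) = 351.6000
κ_2(A)·‖δb‖/‖b‖ = 3.4136
solve Ax = b  →  x = [242.9754 -230.4187]
‖b‖₂ = 5.0000 and ‖x‖₂ = 334.8579
with δb = [0.0107 0.0474], A·Δx = δb → ‖Δx‖ = 4.0638
relative error = 0.0121
tightness: 0.0121 against a bound of 3.4136 (unrounded ratio ≈ 0.0036)

0.0121
3.4136


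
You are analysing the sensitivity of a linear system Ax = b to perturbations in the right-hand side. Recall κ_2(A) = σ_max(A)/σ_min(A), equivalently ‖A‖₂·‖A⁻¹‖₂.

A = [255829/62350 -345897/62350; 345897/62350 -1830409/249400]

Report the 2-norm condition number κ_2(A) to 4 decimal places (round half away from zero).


199.5200

form AᵀA = [3701864237/77750450 -39483796653/622003600; -39483796653/622003600 210588514441/2488014400] with trace 13161926801/99520576 and determinant 174900625/398082304
char-poly roots: 529/4 and 330625/99520576
κ_2(A) = √(λ_max/λ_min) = √((529/4) / (330625/99520576)) = 199.5200


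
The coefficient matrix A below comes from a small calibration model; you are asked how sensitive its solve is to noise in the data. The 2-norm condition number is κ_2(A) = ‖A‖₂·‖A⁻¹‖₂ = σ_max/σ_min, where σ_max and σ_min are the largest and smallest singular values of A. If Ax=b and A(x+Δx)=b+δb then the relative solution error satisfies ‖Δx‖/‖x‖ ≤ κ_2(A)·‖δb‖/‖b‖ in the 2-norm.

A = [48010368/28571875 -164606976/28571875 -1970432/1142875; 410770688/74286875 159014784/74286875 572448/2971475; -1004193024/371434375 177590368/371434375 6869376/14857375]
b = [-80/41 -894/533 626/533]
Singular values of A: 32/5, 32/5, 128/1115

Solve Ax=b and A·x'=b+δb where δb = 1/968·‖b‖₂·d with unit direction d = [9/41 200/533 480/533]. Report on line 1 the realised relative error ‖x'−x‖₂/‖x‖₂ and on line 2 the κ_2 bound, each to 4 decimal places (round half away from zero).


0.0576
0.0576

largest singular value 32/5, smallest 128/1115
condition number: (32/5) ÷ (128/1115) = 55.7500
κ_2(A)·‖δb‖/‖b‖ = 0.0576
solve Ax = b  →  x = [-0.3840 0.2005 0.0875]
2-norm of b is 2.8284; of x, 0.4419
δb = ε·‖b‖·d = [0.0006 0.0011 0.0026]; solving A·Δx = δb gives ‖Δx‖ = 0.0255
realised ‖Δx‖/‖x‖ = 0.0576
tightness: 0.0576 against a bound of 0.0576; the bound is attained (ratio 1)


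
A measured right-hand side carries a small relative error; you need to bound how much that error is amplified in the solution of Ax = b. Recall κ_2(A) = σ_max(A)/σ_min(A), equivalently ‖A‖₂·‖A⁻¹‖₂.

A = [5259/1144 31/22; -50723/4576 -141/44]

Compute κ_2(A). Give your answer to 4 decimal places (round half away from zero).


176.0000

AᵀA = [17842225/123904 650475/15488; 650475/15488 23725/1936]; tr = 19360625/123904, det = 390625/495616
char-poly roots: 625/4 and 625/123904
so κ_2 = √((625/4) / (625/123904)) = 176.0000


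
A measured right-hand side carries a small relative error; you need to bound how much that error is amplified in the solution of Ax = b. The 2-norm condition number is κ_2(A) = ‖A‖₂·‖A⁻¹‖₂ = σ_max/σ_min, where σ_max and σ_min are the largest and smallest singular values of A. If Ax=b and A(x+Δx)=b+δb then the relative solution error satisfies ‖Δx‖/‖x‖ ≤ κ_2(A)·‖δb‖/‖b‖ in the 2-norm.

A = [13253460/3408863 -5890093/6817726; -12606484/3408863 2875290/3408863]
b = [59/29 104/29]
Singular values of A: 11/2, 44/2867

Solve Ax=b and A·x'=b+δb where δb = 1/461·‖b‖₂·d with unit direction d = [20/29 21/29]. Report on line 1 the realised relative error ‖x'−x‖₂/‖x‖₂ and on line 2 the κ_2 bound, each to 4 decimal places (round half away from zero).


0.0022
0.7774

largest singular value 11/2, smallest 44/2867
condition number: (11/2) ÷ (44/2867) = 358.3750
κ_2(A)·‖δb‖/‖b‖ = 0.7774
solve Ax = b  →  x = [57.0355 254.3193]
‖b‖₂ = 4.1231 and ‖x‖₂ = 260.6364
Δx = A⁻¹·δb where δb = 1/461·4.1231·d; ‖Δx‖ = 0.5828
relative error = 0.0022
so the bound overstates the realised error by a factor of ≈ 347.6749 (computed from the unrounded values)


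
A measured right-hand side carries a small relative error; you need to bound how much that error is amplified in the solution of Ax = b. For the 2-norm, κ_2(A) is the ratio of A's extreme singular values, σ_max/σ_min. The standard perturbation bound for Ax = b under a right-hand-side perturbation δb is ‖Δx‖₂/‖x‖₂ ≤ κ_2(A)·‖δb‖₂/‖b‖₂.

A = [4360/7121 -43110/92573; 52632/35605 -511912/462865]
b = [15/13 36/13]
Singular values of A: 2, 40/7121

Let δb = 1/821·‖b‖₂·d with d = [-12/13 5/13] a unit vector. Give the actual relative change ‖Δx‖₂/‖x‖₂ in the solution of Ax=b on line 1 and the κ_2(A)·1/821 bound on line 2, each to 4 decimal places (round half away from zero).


0.4337
0.4337

from the listed singular values, σ₁ = 2, σ_n = 40/7121
condition number: 2 ÷ (40/7121) = 356.0500
bound on ‖Δx‖/‖x‖: κ·ε = 356.0500·1/821 = 0.4337
solve Ax = b  →  x = [1.2000 -0.9000]
2-norm of b is 3.0000; of x, 1.5000
re-solving with b+δb shifts x by Δx of norm 0.6505
relative error = 0.4337
so the bound is sharp here: realised error equals the bound


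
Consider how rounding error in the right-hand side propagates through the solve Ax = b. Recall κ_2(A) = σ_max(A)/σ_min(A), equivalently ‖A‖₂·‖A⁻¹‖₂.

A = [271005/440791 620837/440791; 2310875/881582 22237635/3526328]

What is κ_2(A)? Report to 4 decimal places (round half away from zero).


264.6400

M = AᵀA = [19831525/2735716 190364265/10942864; 190364265/10942864 1827527569/43771456]. tr(M)=2144831969/43771456, det(M)=1500625/43771456
solving λ² − 2144831969/43771456·λ + 1500625/43771456 = 0 gives λ = 49, 30625/43771456
κ_2(A) = √(λ_max/λ_min) = √(49 / (30625/43771456)) = 264.6400


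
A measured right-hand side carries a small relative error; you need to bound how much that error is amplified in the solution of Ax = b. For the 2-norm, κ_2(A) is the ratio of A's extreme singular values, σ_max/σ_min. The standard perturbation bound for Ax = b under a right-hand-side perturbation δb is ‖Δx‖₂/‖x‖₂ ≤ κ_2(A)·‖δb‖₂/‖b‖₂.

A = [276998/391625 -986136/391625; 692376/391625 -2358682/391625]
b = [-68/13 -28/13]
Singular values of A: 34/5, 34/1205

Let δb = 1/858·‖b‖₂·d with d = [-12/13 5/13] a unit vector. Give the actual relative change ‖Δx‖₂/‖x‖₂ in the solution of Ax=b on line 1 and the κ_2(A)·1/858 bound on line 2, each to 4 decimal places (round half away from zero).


from the listed singular values, σ₁ = 34/5, σ_n = 34/1205
κ = σ_max/σ_min = (34/5)/(34/1205) = 241.0000
bound on ‖Δx‖/‖x‖: κ·ε = 241.0000·1/858 = 0.2809
solve Ax = b  →  x = [135.9294 40.2588]
‖b‖₂ = 5.6569 and ‖x‖₂ = 141.7659
δb = ε·‖b‖·d = [-0.0061 0.0025]; solving A·Δx = δb gives ‖Δx‖ = 0.2337
relative error = 0.0016
tightness: 0.0016 against a bound of 0.2809 (unrounded ratio ≈ 0.0059)

0.0016
0.2809


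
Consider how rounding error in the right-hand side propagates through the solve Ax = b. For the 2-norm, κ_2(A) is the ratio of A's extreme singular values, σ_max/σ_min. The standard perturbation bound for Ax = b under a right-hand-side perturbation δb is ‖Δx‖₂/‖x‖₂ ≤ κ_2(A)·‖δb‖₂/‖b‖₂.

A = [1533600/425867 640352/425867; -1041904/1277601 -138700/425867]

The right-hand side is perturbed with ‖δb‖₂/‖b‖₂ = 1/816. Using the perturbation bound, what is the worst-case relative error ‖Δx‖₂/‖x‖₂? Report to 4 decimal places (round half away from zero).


M = AᵀA = [1018300672/74692917 141428800/24897639; 141428800/24897639 19644368/8299213]. tr(M)=91930768/5745609, det(M)=16384/5745609
λ_max, λ_min = (91930768/5745609 ± √8450889560838400/33012022780881)/2 = 16, 1024/5745609
κ = σ_max/σ_min = 4/(32/2397) = 299.6250
perturbation bound = 299.6250·1/816 = 0.3672

0.3672


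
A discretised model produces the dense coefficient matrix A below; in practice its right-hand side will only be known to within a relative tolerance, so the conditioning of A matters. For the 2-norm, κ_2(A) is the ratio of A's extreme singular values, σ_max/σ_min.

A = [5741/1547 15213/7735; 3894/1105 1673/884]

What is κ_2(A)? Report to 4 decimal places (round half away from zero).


364.0000

M = AᵀA = [1566975589/59830225 66856977/4786418; 66856977/4786418 7131653929/957283600]. tr(M)=111429977/3312400, det(M)=707281/82810000
eigenvalues of AᵀA: λ = (tr ± √(tr²−4·det))/2 = 841/25, 841/3312400
κ = σ_max/σ_min = (29/5)/(29/1820) = 364.0000


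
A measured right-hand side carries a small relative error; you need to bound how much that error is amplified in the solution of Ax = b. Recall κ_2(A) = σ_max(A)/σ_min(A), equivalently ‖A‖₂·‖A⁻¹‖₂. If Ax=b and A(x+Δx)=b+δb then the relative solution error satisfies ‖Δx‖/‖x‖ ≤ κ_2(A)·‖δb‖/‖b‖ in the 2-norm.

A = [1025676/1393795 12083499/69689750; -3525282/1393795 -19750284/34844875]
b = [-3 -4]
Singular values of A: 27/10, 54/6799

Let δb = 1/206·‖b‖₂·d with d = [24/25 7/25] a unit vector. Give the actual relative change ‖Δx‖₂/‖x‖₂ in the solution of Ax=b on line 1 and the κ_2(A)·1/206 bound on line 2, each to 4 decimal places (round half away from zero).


σ_max = 27/10, σ_min = 54/6799
condition number: (27/10) ÷ (54/6799) = 339.9500
κ_2(A)·‖δb‖/‖b‖ = 1.6502
solve Ax = b  →  x = [111.6369 -491.1021]
‖b‖ = 5.0000, ‖x‖ = 503.6309
δb = ε·‖b‖·d = [0.0233 0.0068]; solving A·Δx = δb gives ‖Δx‖ = 3.0560
dividing the unrounded norms, ‖Δx‖/‖x‖ = 0.0061
realised/bound (from unrounded values) ≈ 0.0037

0.0061
1.6502


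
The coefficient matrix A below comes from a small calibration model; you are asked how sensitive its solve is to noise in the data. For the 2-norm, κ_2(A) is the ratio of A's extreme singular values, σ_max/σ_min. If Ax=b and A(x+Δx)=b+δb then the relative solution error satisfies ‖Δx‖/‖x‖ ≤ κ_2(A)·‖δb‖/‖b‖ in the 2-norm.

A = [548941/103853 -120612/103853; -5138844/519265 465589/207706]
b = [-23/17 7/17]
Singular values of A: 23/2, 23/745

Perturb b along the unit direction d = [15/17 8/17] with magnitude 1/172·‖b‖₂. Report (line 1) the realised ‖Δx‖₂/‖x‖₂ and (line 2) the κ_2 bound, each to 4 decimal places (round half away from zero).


0.0082
2.1657

σ_max = 23/2, σ_min = 23/745
κ = σ_max/σ_min = (23/2)/(23/745) = 372.5000
κ_2(A)·‖δb‖/‖b‖ = 2.1657
solve Ax = b  →  x = [-7.1951 -31.5822]
2-norm of b is 1.4142; of x, 32.3914
Δx = A⁻¹·δb where δb = 1/172·1.4142·d; ‖Δx‖ = 0.2663
dividing the unrounded norms, ‖Δx‖/‖x‖ = 0.0082
realised/bound (from unrounded values) ≈ 0.0038


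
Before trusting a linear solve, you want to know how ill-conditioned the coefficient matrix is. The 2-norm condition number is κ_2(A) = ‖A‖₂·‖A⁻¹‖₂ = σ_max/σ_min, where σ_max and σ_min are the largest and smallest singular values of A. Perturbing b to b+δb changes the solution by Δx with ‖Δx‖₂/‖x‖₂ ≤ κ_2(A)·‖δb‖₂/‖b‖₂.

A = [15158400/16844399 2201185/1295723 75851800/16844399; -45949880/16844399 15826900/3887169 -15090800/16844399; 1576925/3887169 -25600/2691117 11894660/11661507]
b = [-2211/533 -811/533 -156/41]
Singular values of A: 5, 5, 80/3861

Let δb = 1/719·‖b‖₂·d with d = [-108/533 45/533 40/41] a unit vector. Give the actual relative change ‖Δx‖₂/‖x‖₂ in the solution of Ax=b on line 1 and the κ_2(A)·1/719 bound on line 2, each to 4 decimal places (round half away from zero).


0.0027
0.3356

σ_max = 5, σ_min = 80/3861
condition number: 5 ÷ (80/3861) = 241.3125
perturbation bound = 241.3125·1/719 = 0.3356
solve Ax = b  →  x = [117.8794 67.6059 -49.9831]
2-norm of b is 5.8310; of x, 144.7910
with δb = [-0.0016 0.0007 0.0079], A·Δx = δb → ‖Δx‖ = 0.3914
relative error = 0.0027
so the bound overstates the realised error by a factor of ≈ 124.1572 (computed from the unrounded values)


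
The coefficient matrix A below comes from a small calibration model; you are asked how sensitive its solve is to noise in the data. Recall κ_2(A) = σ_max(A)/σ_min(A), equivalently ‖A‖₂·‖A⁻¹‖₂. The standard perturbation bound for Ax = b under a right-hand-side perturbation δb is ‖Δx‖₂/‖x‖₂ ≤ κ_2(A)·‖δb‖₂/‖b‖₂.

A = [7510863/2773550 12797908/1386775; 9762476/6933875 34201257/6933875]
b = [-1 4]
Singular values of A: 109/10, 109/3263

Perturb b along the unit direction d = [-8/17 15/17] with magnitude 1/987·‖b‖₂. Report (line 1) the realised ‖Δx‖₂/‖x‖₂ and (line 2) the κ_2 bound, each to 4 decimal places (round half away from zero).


0.0010
0.3306

σ_max = 109/10, σ_min = 109/3263
condition number: (109/10) ÷ (109/3263) = 326.3000
perturbation bound = 326.3000·1/987 = 0.3306
solve Ax = b  →  x = [-114.9277 33.6161]
‖b‖ = 4.1231, ‖x‖ = 119.7432
with δb = [-0.0020 0.0037], A·Δx = δb → ‖Δx‖ = 0.1251
relative error = 0.0010
so the bound overstates the realised error by a factor of ≈ 316.5576 (computed from the unrounded values)


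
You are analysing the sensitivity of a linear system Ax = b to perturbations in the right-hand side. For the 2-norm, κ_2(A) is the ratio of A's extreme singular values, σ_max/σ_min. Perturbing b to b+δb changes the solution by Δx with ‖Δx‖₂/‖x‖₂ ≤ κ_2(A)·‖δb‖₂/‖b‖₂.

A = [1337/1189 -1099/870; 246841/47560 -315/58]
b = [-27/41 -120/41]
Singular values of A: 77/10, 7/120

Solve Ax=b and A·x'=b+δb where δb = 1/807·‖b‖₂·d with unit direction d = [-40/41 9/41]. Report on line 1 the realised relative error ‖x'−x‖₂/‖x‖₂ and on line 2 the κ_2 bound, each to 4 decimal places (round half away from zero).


0.1636
0.1636

from the listed singular values, σ₁ = 77/10, σ_n = 7/120
condition number: (77/10) ÷ (7/120) = 132.0000
perturbation bound = 132.0000·1/807 = 0.1636
solve Ax = b  →  x = [-0.2687 0.2821]
‖b‖₂ = 3.0000 and ‖x‖₂ = 0.3896
re-solving with b+δb shifts x by Δx of norm 0.0637
relative error = 0.1636
tightness: 0.1636 against a bound of 0.1636; the bound is attained (ratio 1)


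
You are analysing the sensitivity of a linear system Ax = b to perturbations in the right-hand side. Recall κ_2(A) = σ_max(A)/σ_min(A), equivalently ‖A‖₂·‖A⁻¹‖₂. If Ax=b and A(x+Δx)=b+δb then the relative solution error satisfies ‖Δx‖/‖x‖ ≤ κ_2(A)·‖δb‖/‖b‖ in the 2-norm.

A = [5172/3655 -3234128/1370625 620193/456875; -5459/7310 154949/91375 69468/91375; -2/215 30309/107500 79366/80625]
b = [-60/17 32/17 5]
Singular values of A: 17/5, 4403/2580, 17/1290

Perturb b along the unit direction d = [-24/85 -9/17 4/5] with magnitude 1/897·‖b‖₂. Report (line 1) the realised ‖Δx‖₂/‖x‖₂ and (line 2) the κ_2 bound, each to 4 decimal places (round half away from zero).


largest singular value 17/5, smallest 17/1290
condition number: (17/5) ÷ (17/1290) = 258.0000
perturbation bound = 258.0000·1/897 = 0.2876
solve Ax = b  →  x = [-268.3737 -135.6351 41.3914]
‖b‖₂ = 6.4031 and ‖x‖₂ = 303.5368
re-solving with b+δb shifts x by Δx of norm 0.5417
relative error = 0.0018
realised/bound (from unrounded values) ≈ 0.0062

0.0018
0.2876


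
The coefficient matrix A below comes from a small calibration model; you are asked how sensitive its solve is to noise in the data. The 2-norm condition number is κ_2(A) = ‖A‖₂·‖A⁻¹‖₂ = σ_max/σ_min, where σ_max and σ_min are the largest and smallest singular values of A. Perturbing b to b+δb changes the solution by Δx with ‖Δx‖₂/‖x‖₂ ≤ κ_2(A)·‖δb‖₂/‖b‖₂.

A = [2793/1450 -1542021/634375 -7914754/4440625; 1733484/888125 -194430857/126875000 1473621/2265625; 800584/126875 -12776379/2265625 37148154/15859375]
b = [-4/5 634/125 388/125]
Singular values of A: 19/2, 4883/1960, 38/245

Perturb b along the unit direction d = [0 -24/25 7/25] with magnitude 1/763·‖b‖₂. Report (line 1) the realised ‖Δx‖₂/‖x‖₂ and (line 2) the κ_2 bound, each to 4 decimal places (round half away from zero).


σ_max = 19/2, σ_min = 38/245
κ = σ_max/σ_min = (19/2)/(38/245) = 61.2500
bound on ‖Δx‖/‖x‖: κ·ε = 61.2500·1/763 = 0.0803
solve Ax = b  →  x = [18.0907 17.8741 -4.3771]
‖b‖ = 6.0000, ‖x‖ = 25.8054
δb = ε·‖b‖·d = [0.0000 -0.0075 0.0022]; solving A·Δx = δb gives ‖Δx‖ = 0.0507
relative error = 0.0020
tightness: 0.0020 against a bound of 0.0803 (unrounded ratio ≈ 0.0245)

0.0020
0.0803


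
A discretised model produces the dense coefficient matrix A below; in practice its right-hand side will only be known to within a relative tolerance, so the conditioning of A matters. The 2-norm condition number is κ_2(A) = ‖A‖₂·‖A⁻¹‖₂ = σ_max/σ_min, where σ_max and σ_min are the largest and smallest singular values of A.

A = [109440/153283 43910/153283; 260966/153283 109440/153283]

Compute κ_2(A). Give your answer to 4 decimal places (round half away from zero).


M = AᵀA = [473848324/139027681 197429760/139027681; 197429760/139027681 82279300/139027681]. tr(M)=3290696/822649, det(M)=400/822649
λ_max, λ_min = (3290696/822649 ± √10827363926016/676751377201)/2 = 4, 100/822649
so κ_2 = √(4 / (100/822649)) = 181.4000

181.4000


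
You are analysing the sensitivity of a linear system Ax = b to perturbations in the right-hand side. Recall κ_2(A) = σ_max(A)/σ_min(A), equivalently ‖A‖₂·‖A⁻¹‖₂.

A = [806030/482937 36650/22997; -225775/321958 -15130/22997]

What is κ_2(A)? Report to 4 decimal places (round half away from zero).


form AᵀA = [18091755025/5520192804 205118125/65716581; 205118125/65716581 9302600/3129361] with trace 41024425/6563844 and determinant 625/1640961
eigenvalues of AᵀA: λ = (tr ± √(tr²−4·det))/2 = 25/4, 100/1640961
κ_2(A) = √(λ_max/λ_min) = √((25/4) / (100/1640961)) = 320.2500

320.2500


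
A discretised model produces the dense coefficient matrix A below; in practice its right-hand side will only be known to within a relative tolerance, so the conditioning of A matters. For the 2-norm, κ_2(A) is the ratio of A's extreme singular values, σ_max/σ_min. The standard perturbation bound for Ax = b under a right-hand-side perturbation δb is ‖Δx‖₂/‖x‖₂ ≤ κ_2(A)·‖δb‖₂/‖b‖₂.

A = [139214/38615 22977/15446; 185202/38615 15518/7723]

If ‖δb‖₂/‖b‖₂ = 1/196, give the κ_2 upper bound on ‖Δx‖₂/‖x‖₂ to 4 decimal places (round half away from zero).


1.9702

M = AᵀA = [2147212744/59644729 894664935/59644729; 894664935/59644729 1491175825/238578916]. tr(M)=10080026801/238578916, det(M)=714025/59644729
solving λ² − 10080026801/238578916·λ + 714025/59644729 = 0 gives λ = 169/4, 16900/59644729
so κ_2 = √((169/4) / (16900/59644729)) = 386.1500
bound on ‖Δx‖/‖x‖: κ·ε = 386.1500·1/196 = 1.9702


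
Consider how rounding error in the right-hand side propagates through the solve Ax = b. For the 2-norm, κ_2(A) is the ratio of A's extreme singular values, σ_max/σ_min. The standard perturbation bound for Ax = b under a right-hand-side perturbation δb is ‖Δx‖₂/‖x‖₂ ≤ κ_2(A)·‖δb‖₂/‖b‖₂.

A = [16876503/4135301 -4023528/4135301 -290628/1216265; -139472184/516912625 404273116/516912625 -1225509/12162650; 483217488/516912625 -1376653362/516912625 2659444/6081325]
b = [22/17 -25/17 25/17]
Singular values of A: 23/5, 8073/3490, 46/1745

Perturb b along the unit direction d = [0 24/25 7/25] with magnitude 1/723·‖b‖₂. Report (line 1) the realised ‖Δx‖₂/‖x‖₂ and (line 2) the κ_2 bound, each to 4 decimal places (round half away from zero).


0.0034
0.2414

from the listed singular values, σ₁ = 23/5, σ_n = 46/1745
κ = σ_max/σ_min = (23/5)/(46/1745) = 174.5000
perturbation bound = 174.5000·1/723 = 0.2414
solve Ax = b  →  x = [-3.7335 -7.9242 -36.9146]
2-norm of b is 2.4495; of x, 37.9397
Δx = A⁻¹·δb where δb = 1/723·2.4495·d; ‖Δx‖ = 0.1285
relative error = 0.0034
so the bound overstates the realised error by a factor of ≈ 71.2486 (computed from the unrounded values)


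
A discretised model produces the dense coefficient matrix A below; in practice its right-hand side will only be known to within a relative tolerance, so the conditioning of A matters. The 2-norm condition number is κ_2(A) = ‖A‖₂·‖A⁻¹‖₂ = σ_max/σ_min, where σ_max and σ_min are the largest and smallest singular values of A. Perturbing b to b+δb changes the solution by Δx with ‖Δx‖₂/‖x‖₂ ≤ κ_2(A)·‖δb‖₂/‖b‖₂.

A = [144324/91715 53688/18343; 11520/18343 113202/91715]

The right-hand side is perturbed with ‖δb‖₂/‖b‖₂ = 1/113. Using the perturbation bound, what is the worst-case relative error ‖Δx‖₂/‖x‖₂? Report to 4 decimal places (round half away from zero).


1.1018

form AᵀA = [142882704/49773025 53565408/9954605; 53565408/9954605 502217316/49773025] with trace 446436/34445 and determinant 46656/4305625
char-poly roots: 324/25 and 144/172225
so κ_2 = √((324/25) / (144/172225)) = 124.5000
worst-case relative error ≤ 124.5000 × 1/113 = 1.1018


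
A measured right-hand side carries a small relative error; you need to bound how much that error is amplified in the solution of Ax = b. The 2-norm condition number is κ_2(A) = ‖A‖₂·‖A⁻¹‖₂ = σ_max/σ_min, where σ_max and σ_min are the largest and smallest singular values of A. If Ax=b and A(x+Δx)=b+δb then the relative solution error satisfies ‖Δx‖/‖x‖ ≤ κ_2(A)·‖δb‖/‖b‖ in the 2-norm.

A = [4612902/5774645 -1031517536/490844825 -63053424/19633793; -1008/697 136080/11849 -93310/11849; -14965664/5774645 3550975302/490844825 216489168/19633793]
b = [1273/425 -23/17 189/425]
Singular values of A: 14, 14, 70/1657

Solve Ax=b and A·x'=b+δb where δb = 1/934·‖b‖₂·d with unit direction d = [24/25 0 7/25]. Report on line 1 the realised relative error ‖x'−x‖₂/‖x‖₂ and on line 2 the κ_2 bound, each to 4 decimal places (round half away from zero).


0.0012
0.3548

largest singular value 14, smallest 70/1657
condition number: 14 ÷ (70/1657) = 331.4000
worst-case relative error ≤ 331.4000 × 1/934 = 0.3548
solve Ax = b  →  x = [69.2979 13.6595 7.3660]
‖b‖ = 3.3166, ‖x‖ = 71.0144
Δx = A⁻¹·δb where δb = 1/934·3.3166·d; ‖Δx‖ = 0.0841
realised ‖Δx‖/‖x‖ = 0.0012
so the bound overstates the realised error by a factor of ≈ 299.7629 (computed from the unrounded values)


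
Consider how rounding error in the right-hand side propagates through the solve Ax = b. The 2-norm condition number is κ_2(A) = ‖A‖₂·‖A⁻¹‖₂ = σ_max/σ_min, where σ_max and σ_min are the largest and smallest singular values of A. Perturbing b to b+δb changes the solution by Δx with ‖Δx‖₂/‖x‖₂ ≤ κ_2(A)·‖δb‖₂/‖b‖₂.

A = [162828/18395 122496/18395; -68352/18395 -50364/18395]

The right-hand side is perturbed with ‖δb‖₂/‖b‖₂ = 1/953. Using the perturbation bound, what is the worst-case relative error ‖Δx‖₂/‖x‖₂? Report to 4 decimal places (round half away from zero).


M = AᵀA = [184526352/2002225 138392064/2002225; 138392064/2002225 103797648/2002225]. tr(M)=11532960/80089, det(M)=20736/80089
λ_max, λ_min = (11532960/80089 ± √133002523459584/6414247921)/2 = 144, 144/80089
σ_max=√144=12, σ_min=√(144/80089)=(12/283) → κ = 283.0000
perturbation bound = 283.0000·1/953 = 0.2970

0.2970


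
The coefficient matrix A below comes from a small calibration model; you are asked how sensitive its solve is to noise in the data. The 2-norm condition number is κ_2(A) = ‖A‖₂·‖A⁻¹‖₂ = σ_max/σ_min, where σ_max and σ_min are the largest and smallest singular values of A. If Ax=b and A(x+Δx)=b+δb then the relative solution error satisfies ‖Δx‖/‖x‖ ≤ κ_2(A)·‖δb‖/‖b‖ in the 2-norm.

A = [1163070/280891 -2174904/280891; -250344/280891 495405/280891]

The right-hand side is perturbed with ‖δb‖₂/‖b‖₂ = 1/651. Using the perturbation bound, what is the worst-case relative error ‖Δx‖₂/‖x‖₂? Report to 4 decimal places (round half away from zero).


AᵀA = [842001156/46936201 -1578576600/46936201; -1578576600/46936201 2959924761/46936201]; tr = 13155453/162409, det = 26244/162409
solving λ² − 13155453/162409·λ + 26244/162409 = 0 gives λ = 81, 324/162409
σ_max=√81=9, σ_min=√(324/162409)=(18/403) → κ = 201.5000
bound on ‖Δx‖/‖x‖: κ·ε = 201.5000·1/651 = 0.3095

0.3095


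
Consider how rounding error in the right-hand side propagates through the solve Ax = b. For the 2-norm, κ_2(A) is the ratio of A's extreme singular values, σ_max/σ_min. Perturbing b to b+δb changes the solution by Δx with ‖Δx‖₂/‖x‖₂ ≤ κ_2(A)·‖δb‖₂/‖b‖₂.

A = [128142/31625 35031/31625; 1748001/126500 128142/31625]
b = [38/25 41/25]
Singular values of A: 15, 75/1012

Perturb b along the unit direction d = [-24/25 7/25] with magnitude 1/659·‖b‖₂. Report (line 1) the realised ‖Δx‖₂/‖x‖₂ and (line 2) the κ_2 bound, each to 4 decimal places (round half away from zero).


0.0034
0.3071

from the listed singular values, σ₁ = 15, σ_n = 75/1012
κ = σ_max/σ_min = 15/(75/1012) = 202.4000
bound on ‖Δx‖/‖x‖: κ·ε = 202.4000·1/659 = 0.3071
solve Ax = b  →  x = [3.9061 -12.9163]
‖b‖₂ = 2.2361 and ‖x‖₂ = 13.4940
Δx = A⁻¹·δb where δb = 1/659·2.2361·d; ‖Δx‖ = 0.0458
realised ‖Δx‖/‖x‖ = 0.0034
so the bound overstates the realised error by a factor of ≈ 90.5205 (computed from the unrounded values)


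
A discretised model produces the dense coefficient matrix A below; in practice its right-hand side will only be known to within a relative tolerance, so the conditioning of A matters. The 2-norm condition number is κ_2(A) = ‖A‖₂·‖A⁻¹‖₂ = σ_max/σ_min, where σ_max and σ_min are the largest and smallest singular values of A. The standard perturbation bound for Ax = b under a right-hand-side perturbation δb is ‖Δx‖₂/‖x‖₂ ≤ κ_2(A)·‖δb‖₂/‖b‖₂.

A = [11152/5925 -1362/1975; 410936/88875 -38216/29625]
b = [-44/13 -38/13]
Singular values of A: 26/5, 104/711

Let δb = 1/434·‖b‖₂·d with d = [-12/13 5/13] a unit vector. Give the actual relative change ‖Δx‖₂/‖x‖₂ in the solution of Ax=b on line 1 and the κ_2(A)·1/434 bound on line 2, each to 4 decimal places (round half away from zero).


from the listed singular values, σ₁ = 26/5, σ_n = 104/711
condition number: (26/5) ÷ (104/711) = 35.5500
bound on ‖Δx‖/‖x‖: κ·ε = 35.5500·1/434 = 0.0819
solve Ax = b  →  x = [3.0900 13.3415]
‖b‖₂ = 4.4721 and ‖x‖₂ = 13.6947
with δb = [-0.0095 0.0040], A·Δx = δb → ‖Δx‖ = 0.0704
relative error = 0.0051
tightness: 0.0051 against a bound of 0.0819 (unrounded ratio ≈ 0.0628)

0.0051
0.0819


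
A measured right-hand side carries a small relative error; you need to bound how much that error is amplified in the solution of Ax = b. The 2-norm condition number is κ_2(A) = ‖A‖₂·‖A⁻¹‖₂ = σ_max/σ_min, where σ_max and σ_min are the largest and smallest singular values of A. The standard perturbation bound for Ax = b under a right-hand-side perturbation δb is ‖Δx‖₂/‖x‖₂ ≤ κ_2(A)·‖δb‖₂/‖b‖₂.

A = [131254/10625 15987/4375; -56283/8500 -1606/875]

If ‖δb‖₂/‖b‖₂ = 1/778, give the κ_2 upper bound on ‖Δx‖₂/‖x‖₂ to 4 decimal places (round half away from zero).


0.1799

AᵀA = [1227806929/6250000 313329213/5468750; 313329213/5468750 320065069/19140625]; tr = 104453729/490000, det = 28398241/12250000
char-poly roots: 5329/25 and 5329/490000
κ = σ_max/σ_min = (73/5)/(73/700) = 140.0000
worst-case relative error ≤ 140.0000 × 1/778 = 0.1799


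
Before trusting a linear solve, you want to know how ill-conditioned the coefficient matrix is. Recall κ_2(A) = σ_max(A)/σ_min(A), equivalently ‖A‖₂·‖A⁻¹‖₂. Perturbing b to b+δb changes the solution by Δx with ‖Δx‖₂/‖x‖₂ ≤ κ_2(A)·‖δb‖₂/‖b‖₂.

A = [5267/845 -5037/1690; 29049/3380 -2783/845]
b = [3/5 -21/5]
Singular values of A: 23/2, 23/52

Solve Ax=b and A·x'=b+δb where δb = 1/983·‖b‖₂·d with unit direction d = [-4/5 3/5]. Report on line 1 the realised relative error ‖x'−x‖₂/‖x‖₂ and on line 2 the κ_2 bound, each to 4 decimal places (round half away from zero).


0.0014
0.0264

from the listed singular values, σ₁ = 23/2, σ_n = 23/52
condition number: (23/2) ÷ (23/52) = 26.0000
perturbation bound = 26.0000·1/983 = 0.0264
solve Ax = b  →  x = [-2.8495 -6.1605]
‖b‖ = 4.2426, ‖x‖ = 6.7876
Δx = A⁻¹·δb where δb = 1/983·4.2426·d; ‖Δx‖ = 0.0098
dividing the unrounded norms, ‖Δx‖/‖x‖ = 0.0014
tightness: 0.0014 against a bound of 0.0264 (unrounded ratio ≈ 0.0544)


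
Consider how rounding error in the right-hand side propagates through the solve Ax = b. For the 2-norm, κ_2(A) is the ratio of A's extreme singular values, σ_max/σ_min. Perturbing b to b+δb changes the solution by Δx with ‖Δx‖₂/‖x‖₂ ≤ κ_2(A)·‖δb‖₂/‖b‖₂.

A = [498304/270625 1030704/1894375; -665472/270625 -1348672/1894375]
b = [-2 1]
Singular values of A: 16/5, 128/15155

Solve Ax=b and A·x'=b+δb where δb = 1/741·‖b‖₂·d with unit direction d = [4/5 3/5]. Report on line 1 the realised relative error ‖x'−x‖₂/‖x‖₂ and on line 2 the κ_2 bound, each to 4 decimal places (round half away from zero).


0.0030
0.5113

σ_max = 16/5, σ_min = 128/15155
condition number: (16/5) ÷ (128/15155) = 378.8750
bound on ‖Δx‖/‖x‖: κ·ε = 378.8750·1/741 = 0.5113
solve Ax = b  →  x = [32.5516 -113.8375]
‖b‖ = 2.2361, ‖x‖ = 118.4001
re-solving with b+δb shifts x by Δx of norm 0.3573
dividing the unrounded norms, ‖Δx‖/‖x‖ = 0.0030
tightness: 0.0030 against a bound of 0.5113 (unrounded ratio ≈ 0.0059)
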